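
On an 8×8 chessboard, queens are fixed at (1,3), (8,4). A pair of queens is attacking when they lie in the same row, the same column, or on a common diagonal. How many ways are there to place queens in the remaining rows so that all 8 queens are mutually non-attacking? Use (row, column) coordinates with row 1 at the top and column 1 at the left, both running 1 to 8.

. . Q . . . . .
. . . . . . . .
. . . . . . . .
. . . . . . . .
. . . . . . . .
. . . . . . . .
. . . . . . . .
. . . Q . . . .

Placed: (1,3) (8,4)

Branch on row 2: col 1 → 0; col 5 → 0; col 6 → 3; col 7 → 0; col 8 → 0.
Sum: 0 + 0 + 3 + 0 + 0 = 3.

3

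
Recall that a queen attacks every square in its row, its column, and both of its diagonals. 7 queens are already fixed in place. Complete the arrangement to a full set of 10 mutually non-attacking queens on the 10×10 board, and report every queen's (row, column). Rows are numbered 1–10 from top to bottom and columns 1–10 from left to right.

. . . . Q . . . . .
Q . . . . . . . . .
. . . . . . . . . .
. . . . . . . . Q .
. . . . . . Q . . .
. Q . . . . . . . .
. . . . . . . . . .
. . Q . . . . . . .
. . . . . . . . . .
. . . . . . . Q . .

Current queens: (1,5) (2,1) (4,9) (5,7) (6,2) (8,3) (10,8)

(1,5) (2,1) (3,4) (4,9) (5,7) (6,2) (7,10) (8,3) (9,6) (10,8)

Row 3: attacked by (1,5)→{3,5,7}; (2,1)→{1,2}; (4,9)→{8,9,10}; (5,7)→{5,7,9}; (6,2)→{2,5}; (8,3)→{3,8}; (10,8)→{1,8}. Safe: 4, 6. Place at column 4.
Row 7: attacked by (1,5)→{5}; (2,1)→{1,6}; (3,4)→{4,8}; (4,9)→{6,9}; (5,7)→{5,7,9}; (6,2)→{1,2,3}; (8,3)→{2,3,4}; (10,8)→{5,8}. Safe: 10. Place at column 10.
Row 9: attacked by (1,5)→{5}; (2,1)→{1,8}; (3,4)→{4,10}; (4,9)→{4,9}; (5,7)→{3,7}; (6,2)→{2,5}; (7,10)→{8,10}; (8,3)→{2,3,4}; (10,8)→{7,8,9}. Safe: 6. Place at column 6.
Columns [5, 1, 4, 9, 7, 2, 10, 3, 6, 8], r−c [-4, 1, -1, -5, -2, 4, -3, 5, 3, 2], r+c [6, 3, 7, 13, 12, 8, 17, 11, 15, 18] are all distinct, so no two queens attack.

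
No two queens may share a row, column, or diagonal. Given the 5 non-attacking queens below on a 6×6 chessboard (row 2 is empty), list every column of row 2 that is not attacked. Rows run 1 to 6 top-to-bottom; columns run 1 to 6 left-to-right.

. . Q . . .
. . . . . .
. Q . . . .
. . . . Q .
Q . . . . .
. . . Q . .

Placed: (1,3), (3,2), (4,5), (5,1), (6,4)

(1,3) attacks row 2 at column 3 and diagonals 2, 4.
(3,2) attacks row 2 at column 2 and diagonals 1, 3.
(4,5) attacks row 2 at column 5 and diagonals 3.
(5,1) attacks row 2 at column 1 and diagonals 4.
(6,4) attacks row 2 at column 4.
Attacked columns: {1, 2, 3, 4, 5}. Safe: {6}.

columns 6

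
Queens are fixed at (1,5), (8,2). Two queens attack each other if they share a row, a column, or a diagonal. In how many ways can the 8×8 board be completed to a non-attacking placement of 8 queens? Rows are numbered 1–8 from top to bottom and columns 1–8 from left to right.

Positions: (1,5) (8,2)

Branch on row 2: col 1 → 0; col 3 → 1; col 7 → 2.
Sum: 0 + 1 + 2 = 3.

3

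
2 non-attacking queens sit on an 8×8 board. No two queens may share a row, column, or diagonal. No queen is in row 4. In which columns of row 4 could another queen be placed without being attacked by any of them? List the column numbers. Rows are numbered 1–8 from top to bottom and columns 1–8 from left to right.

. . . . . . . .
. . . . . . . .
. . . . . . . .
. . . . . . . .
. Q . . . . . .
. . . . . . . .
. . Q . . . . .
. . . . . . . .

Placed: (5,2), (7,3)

(5,2) attacks row 4 at column 2 and diagonals 1, 3.
(7,3) attacks row 4 at column 3 and diagonals 6.
Attacked columns: {1, 2, 3, 6}. Safe: {4, 5, 7, 8}.

columns 4, 5, 7, 8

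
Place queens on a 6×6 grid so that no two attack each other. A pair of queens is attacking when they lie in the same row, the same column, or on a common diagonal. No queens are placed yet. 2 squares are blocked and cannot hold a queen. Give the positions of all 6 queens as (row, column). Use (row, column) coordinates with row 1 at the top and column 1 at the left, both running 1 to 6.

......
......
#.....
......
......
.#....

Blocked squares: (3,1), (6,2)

(1,2) (2,4) (3,6) (4,1) (5,3) (6,5)

Row 1: Safe: 1, 2, 3, 4, 5, 6. Place at column 2.
Row 2: attacked by (1,2)→{1,2,3}. Safe: 4, 5, 6. Place at column 4.
Row 3: attacked by (1,2)→{2,4}; (2,4)→{3,4,5}. Blocked: 1. Safe: 6. Place at column 6.
Row 4: attacked by (1,2)→{2,5}; (2,4)→{2,4,6}; (3,6)→{5,6}. Safe: 1, 3. Place at column 1.
Row 5: attacked by (1,2)→{2,6}; (2,4)→{1,4}; (3,6)→{4,6}; (4,1)→{1,2}. Safe: 3, 5. Place at column 3.
Row 6: attacked by (1,2)→{2}; (2,4)→{4}; (3,6)→{3,6}; (4,1)→{1,3}; (5,3)→{2,3,4}. Blocked: 2. Safe: 5. Place at column 5.
Columns [2, 4, 6, 1, 3, 5], r−c [-1, -2, -3, 3, 2, 1], r+c [3, 6, 9, 5, 8, 11] are all distinct, so no two queens attack.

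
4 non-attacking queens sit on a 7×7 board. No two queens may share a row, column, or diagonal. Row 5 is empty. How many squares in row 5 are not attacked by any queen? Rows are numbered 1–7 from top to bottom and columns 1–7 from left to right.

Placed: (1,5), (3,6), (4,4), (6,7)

(1,5) attacks row 5 at column 5 and diagonals 1.
(3,6) attacks row 5 at column 6 and diagonals 4.
(4,4) attacks row 5 at column 4 and diagonals 3, 5.
(6,7) attacks row 5 at column 7 and diagonals 6.
Attacked columns: {1, 3, 4, 5, 6, 7}. Safe: {2}.

1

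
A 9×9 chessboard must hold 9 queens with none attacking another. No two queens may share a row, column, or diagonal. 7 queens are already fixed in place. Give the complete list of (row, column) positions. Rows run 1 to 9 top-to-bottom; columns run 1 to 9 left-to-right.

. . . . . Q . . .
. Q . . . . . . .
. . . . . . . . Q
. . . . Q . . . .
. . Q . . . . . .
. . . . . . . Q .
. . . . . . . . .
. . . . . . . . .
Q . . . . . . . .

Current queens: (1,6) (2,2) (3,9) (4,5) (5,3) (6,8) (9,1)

(1,6) (2,2) (3,9) (4,5) (5,3) (6,8) (7,4) (8,7) (9,1)

Row 7: attacked by (1,6)→{6}; (2,2)→{2,7}; (3,9)→{5,9}; (4,5)→{2,5,8}; (5,3)→{1,3,5}; (6,8)→{7,8,9}; (9,1)→{1,3}. Safe: 4. Place at column 4.
Row 8: attacked by (1,6)→{6}; (2,2)→{2,8}; (3,9)→{4,9}; (4,5)→{1,5,9}; (5,3)→{3,6}; (6,8)→{6,8}; (7,4)→{3,4,5}; (9,1)→{1,2}. Safe: 7. Place at column 7.
Columns [6, 2, 9, 5, 3, 8, 4, 7, 1], r−c [-5, 0, -6, -1, 2, -2, 3, 1, 8], r+c [7, 4, 12, 9, 8, 14, 11, 15, 10] are all distinct, so no two queens attack.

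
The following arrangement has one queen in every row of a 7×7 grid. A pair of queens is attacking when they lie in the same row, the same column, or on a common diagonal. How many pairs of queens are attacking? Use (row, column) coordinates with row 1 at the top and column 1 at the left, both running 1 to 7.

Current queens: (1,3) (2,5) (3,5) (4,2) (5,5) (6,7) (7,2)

5

Same column: (2,5)–(3,5) (column 5); (2,5)–(5,5) (column 5); (3,5)–(5,5) (column 5); (4,2)–(7,2) (column 2).
Same diagonal: (1,3)–(3,5) (|1−3| = |3−5| = 2).
Total attacking pairs: 5.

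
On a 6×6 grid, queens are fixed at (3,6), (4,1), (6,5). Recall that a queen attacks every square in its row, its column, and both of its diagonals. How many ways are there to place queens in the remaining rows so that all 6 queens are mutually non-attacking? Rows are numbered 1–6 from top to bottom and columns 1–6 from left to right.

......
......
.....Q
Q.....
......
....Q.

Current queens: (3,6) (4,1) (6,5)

Branch on row 1: col 2 → 1; col 3 → 0.
Sum: 1 + 0 = 1.

1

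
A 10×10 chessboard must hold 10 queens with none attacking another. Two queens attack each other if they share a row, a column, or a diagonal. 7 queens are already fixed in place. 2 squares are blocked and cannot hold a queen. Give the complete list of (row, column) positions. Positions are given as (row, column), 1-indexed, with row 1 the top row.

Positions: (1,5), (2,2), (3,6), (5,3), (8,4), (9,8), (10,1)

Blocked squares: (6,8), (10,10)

(1,5) (2,2) (3,6) (4,10) (5,3) (6,7) (7,9) (8,4) (9,8) (10,1)

Row 4: attacked by (1,5)→{2,5,8}; (2,2)→{2,4}; (3,6)→{5,6,7}; (5,3)→{2,3,4}; (8,4)→{4,8}; (9,8)→{3,8}; (10,1)→{1,7}. Safe: 9, 10. Place at column 10.
Row 6: attacked by (1,5)→{5,10}; (2,2)→{2,6}; (3,6)→{3,6,9}; (4,10)→{8,10}; (5,3)→{2,3,4}; (8,4)→{2,4,6}; (9,8)→{5,8}; (10,1)→{1,5}. Blocked: 8. Safe: 7. Place at column 7.
Row 7: attacked by (1,5)→{5}; (2,2)→{2,7}; (3,6)→{2,6,10}; (4,10)→{7,10}; (5,3)→{1,3,5}; (6,7)→{6,7,8}; (8,4)→{3,4,5}; (9,8)→{6,8,10}; (10,1)→{1,4}. Safe: 9. Place at column 9.
Columns [5, 2, 6, 10, 3, 7, 9, 4, 8, 1], r−c [-4, 0, -3, -6, 2, -1, -2, 4, 1, 9], r+c [6, 4, 9, 14, 8, 13, 16, 12, 17, 11] are all distinct, so no two queens attack.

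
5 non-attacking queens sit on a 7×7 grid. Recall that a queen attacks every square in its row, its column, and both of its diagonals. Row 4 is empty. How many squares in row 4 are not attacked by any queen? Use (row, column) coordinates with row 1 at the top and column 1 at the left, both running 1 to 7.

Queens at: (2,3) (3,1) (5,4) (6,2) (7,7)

1

(2,3) attacks row 4 at column 3 and diagonals 1, 5.
(3,1) attacks row 4 at column 1 and diagonals 2.
(5,4) attacks row 4 at column 4 and diagonals 3, 5.
(6,2) attacks row 4 at column 2 and diagonals 4.
(7,7) attacks row 4 at column 7 and diagonals 4.
Attacked columns: {1, 2, 3, 4, 5, 7}. Safe: {6}.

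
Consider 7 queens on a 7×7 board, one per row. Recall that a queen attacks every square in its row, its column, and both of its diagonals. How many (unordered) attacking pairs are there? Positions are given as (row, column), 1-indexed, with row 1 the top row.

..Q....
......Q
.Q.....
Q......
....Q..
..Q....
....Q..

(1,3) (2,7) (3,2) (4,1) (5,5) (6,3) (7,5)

5

Same column: (1,3)–(6,3) (column 3); (5,5)–(7,5) (column 5).
Same diagonal: (2,7)–(6,3) (|2−6| = |7−3| = 4); (3,2)–(4,1) (|3−4| = |2−1| = 1); (4,1)–(6,3) (|4−6| = |1−3| = 2).
Total attacking pairs: 5.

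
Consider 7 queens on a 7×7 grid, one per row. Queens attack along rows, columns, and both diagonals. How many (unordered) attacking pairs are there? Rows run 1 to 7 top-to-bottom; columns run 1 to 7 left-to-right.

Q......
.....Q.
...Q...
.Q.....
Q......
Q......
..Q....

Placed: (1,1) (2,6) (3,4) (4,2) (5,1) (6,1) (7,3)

6

Same column: (1,1)–(5,1) (column 1); (1,1)–(6,1) (column 1); (5,1)–(6,1) (column 1).
Same diagonal: (3,4)–(6,1) (|3−6| = |4−1| = 3); (4,2)–(5,1) (|4−5| = |2−1| = 1); (5,1)–(7,3) (|5−7| = |1−3| = 2).
Total attacking pairs: 6.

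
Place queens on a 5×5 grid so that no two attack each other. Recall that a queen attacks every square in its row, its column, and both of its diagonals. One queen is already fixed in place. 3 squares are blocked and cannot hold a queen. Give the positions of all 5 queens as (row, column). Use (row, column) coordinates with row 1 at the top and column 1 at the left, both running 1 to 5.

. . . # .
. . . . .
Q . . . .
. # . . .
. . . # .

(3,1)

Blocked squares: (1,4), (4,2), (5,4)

(1,2) (2,4) (3,1) (4,3) (5,5)

Row 1: attacked by (3,1)→{1,3}. Blocked: 4. Safe: 2, 5. Place at column 2.
Row 2: attacked by (1,2)→{1,2,3}; (3,1)→{1,2}. Safe: 4, 5. Place at column 4.
Row 4: attacked by (1,2)→{2,5}; (2,4)→{2,4}; (3,1)→{1,2}. Blocked: 2. Safe: 3. Place at column 3.
Row 5: attacked by (1,2)→{2}; (2,4)→{1,4}; (3,1)→{1,3}; (4,3)→{2,3,4}. Blocked: 4. Safe: 5. Place at column 5.
Columns [2, 4, 1, 3, 5], r−c [-1, -2, 2, 1, 0], r+c [3, 6, 4, 7, 10] are all distinct, so no two queens attack.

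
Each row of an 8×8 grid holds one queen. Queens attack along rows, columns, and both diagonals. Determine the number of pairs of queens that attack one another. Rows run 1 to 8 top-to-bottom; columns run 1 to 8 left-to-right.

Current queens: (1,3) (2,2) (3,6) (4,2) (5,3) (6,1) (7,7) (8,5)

5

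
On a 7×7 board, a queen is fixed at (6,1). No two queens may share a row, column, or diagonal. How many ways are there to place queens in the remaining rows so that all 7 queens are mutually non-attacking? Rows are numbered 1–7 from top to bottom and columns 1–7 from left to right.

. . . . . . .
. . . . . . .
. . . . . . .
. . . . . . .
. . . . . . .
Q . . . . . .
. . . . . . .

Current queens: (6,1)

7

Branch on row 1: col 2 → 1; col 3 → 1; col 4 → 2; col 5 → 2; col 7 → 1.
Sum: 1 + 1 + 2 + 2 + 1 = 7.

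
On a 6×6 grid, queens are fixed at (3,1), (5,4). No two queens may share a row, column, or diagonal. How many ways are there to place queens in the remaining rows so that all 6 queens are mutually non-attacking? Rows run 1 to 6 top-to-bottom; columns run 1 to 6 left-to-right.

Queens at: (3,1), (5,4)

1

Branch on row 1: col 2 → 0; col 5 → 1; col 6 → 0.
Sum: 0 + 1 + 0 = 1.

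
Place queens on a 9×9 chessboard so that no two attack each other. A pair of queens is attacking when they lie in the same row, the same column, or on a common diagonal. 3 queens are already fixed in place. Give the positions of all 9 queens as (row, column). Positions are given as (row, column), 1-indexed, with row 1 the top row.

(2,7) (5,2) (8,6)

Row 1: attacked by (2,7)→{6,7,8}; (5,2)→{2,6}; (8,6)→{6}. Safe: 1, 3, 4, 5, 9. Place at column 3.
Row 3: attacked by (1,3)→{1,3,5}; (2,7)→{6,7,8}; (5,2)→{2,4}; (8,6)→{1,6}. Safe: 9. Place at column 9.
Row 4: attacked by (1,3)→{3,6}; (2,7)→{5,7,9}; (3,9)→{8,9}; (5,2)→{1,2,3}; (8,6)→{2,6}. Safe: 4. Place at column 4.
Row 6: attacked by (1,3)→{3,8}; (2,7)→{3,7}; (3,9)→{6,9}; (4,4)→{2,4,6}; (5,2)→{1,2,3}; (8,6)→{4,6,8}. Safe: 5. Place at column 5.
Row 7: attacked by (1,3)→{3,9}; (2,7)→{2,7}; (3,9)→{5,9}; (4,4)→{1,4,7}; (5,2)→{2,4}; (6,5)→{4,5,6}; (8,6)→{5,6,7}. Safe: 8. Place at column 8.
Row 9: attacked by (1,3)→{3}; (2,7)→{7}; (3,9)→{3,9}; (4,4)→{4,9}; (5,2)→{2,6}; (6,5)→{2,5,8}; (7,8)→{6,8}; (8,6)→{5,6,7}. Safe: 1. Place at column 1.
Columns [3, 7, 9, 4, 2, 5, 8, 6, 1], r−c [-2, -5, -6, 0, 3, 1, -1, 2, 8], r+c [4, 9, 12, 8, 7, 11, 15, 14, 10] are all distinct, so no two queens attack.

(1,3) (2,7) (3,9) (4,4) (5,2) (6,5) (7,8) (8,6) (9,1)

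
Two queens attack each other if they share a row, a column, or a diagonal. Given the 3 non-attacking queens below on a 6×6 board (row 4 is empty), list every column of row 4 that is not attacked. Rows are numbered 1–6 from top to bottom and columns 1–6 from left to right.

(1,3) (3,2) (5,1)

columns 4, 5

(1,3) attacks row 4 at column 3 and diagonals 6.
(3,2) attacks row 4 at column 2 and diagonals 1, 3.
(5,1) attacks row 4 at column 1 and diagonals 2.
Attacked columns: {1, 2, 3, 6}. Safe: {4, 5}.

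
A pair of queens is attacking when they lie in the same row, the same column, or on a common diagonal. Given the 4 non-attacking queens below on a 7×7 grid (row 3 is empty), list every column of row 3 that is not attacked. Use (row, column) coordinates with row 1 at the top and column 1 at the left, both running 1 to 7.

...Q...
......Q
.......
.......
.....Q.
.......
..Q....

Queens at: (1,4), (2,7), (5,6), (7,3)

(1,4) attacks row 3 at column 4 and diagonals 2, 6.
(2,7) attacks row 3 at column 7 and diagonals 6.
(5,6) attacks row 3 at column 6 and diagonals 4.
(7,3) attacks row 3 at column 3 and diagonals 7.
Attacked columns: {2, 3, 4, 6, 7}. Safe: {1, 5}.

columns 1, 5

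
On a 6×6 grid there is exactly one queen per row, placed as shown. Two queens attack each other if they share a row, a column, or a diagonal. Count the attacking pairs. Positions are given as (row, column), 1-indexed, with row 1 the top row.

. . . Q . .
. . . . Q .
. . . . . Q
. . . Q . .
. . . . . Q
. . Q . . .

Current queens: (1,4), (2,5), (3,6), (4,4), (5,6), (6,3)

Same column: (1,4)–(4,4) (column 4); (3,6)–(5,6) (column 6).
Same diagonal: (1,4)–(2,5) (|1−2| = |4−5| = 1); (1,4)–(3,6) (|1−3| = |4−6| = 2); (2,5)–(3,6) (|2−3| = |5−6| = 1); (3,6)–(6,3) (|3−6| = |6−3| = 3).
Total attacking pairs: 6.

6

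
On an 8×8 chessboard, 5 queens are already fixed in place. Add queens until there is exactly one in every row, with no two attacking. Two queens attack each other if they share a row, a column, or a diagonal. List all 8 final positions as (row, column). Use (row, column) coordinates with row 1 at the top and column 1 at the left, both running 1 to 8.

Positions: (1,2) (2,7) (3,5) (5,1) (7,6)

(1,2) (2,7) (3,5) (4,8) (5,1) (6,4) (7,6) (8,3)

Row 4: attacked by (1,2)→{2,5}; (2,7)→{5,7}; (3,5)→{4,5,6}; (5,1)→{1,2}; (7,6)→{3,6}. Safe: 8. Place at column 8.
Row 6: attacked by (1,2)→{2,7}; (2,7)→{3,7}; (3,5)→{2,5,8}; (4,8)→{6,8}; (5,1)→{1,2}; (7,6)→{5,6,7}. Safe: 4. Place at column 4.
Row 8: attacked by (1,2)→{2}; (2,7)→{1,7}; (3,5)→{5}; (4,8)→{4,8}; (5,1)→{1,4}; (6,4)→{2,4,6}; (7,6)→{5,6,7}. Safe: 3. Place at column 3.
Columns [2, 7, 5, 8, 1, 4, 6, 3], r−c [-1, -5, -2, -4, 4, 2, 1, 5], r+c [3, 9, 8, 12, 6, 10, 13, 11] are all distinct, so no two queens attack.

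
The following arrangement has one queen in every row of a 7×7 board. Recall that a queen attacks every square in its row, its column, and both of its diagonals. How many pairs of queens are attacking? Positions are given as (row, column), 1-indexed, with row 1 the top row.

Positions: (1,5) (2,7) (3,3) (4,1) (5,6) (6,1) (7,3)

3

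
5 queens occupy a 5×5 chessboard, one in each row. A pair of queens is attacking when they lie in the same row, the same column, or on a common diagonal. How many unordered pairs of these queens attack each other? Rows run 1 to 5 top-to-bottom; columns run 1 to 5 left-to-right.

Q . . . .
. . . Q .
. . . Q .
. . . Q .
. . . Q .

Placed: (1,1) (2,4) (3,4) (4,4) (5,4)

Same column: (2,4)–(3,4) (column 4); (2,4)–(4,4) (column 4); (2,4)–(5,4) (column 4); (3,4)–(4,4) (column 4); (3,4)–(5,4) (column 4); (4,4)–(5,4) (column 4).
Same diagonal: (1,1)–(4,4) (|1−4| = |1−4| = 3).
Total attacking pairs: 7.

7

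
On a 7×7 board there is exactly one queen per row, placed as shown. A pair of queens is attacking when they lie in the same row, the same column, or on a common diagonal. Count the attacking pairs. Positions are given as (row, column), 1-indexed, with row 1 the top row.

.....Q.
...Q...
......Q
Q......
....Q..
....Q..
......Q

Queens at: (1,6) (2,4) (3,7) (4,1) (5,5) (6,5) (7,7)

4

Same column: (3,7)–(7,7) (column 7); (5,5)–(6,5) (column 5).
Same diagonal: (3,7)–(5,5) (|3−5| = |7−5| = 2); (5,5)–(7,7) (|5−7| = |5−7| = 2).
Total attacking pairs: 4.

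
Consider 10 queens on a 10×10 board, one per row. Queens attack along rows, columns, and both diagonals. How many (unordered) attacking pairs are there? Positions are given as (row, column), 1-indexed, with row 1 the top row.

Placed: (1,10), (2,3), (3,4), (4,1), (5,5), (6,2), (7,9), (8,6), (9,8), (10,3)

Same column: (2,3)–(10,3) (column 3).
Same diagonal: (2,3)–(3,4) (|2−3| = |3−4| = 1); (2,3)–(4,1) (|2−4| = |3−1| = 2).
Total attacking pairs: 3.

3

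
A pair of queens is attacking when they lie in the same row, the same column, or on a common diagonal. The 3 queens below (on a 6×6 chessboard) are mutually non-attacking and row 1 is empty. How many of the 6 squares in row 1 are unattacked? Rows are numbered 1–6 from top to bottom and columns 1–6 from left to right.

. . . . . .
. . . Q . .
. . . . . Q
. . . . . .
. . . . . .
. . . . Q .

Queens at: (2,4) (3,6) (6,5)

2

(2,4) attacks row 1 at column 4 and diagonals 3, 5.
(3,6) attacks row 1 at column 6 and diagonals 4.
(6,5) attacks row 1 at column 5.
Attacked columns: {3, 4, 5, 6}. Safe: {1, 2}.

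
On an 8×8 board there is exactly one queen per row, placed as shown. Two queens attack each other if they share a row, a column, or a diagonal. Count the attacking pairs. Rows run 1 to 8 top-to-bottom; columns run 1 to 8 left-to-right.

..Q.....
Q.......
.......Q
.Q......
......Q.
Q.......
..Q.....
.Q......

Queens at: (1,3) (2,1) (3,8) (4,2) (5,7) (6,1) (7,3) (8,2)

5

Same column: (1,3)–(7,3) (column 3); (2,1)–(6,1) (column 1); (4,2)–(8,2) (column 2).
Same diagonal: (1,3)–(5,7) (|1−5| = |3−7| = 4); (7,3)–(8,2) (|7−8| = |3−2| = 1).
Total attacking pairs: 5.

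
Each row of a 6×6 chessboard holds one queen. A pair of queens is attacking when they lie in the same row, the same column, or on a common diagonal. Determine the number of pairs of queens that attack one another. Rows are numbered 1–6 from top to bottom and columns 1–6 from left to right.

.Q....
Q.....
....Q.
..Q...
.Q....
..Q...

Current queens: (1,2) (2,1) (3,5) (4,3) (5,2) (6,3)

6

Same column: (1,2)–(5,2) (column 2); (4,3)–(6,3) (column 3).
Same diagonal: (1,2)–(2,1) (|1−2| = |2−1| = 1); (2,1)–(4,3) (|2−4| = |1−3| = 2); (4,3)–(5,2) (|4−5| = |3−2| = 1); (5,2)–(6,3) (|5−6| = |2−3| = 1).
Total attacking pairs: 6.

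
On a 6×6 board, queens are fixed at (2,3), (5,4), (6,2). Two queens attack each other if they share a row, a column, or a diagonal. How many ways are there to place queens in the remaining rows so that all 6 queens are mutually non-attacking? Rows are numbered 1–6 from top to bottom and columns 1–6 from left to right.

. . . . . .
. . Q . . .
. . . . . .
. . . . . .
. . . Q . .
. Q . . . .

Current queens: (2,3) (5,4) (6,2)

Branch on row 1: col 1 → 0; col 5 → 1; col 6 → 0.
Sum: 0 + 1 + 0 = 1.

1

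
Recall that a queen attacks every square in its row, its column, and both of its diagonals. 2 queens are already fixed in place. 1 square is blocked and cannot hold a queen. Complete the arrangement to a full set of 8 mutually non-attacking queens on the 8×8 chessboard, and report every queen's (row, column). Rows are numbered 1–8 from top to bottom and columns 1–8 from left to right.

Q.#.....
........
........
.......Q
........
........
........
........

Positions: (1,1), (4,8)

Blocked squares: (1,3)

Row 2: attacked by (1,1)→{1,2}; (4,8)→{6,8}. Safe: 3, 4, 5, 7. Place at column 7.
Row 3: attacked by (1,1)→{1,3}; (2,7)→{6,7,8}; (4,8)→{7,8}. Safe: 2, 4, 5. Place at column 5.
Row 5: attacked by (1,1)→{1,5}; (2,7)→{4,7}; (3,5)→{3,5,7}; (4,8)→{7,8}. Safe: 2, 6. Place at column 2.
Row 6: attacked by (1,1)→{1,6}; (2,7)→{3,7}; (3,5)→{2,5,8}; (4,8)→{6,8}; (5,2)→{1,2,3}. Safe: 4. Place at column 4.
Row 7: attacked by (1,1)→{1,7}; (2,7)→{2,7}; (3,5)→{1,5}; (4,8)→{5,8}; (5,2)→{2,4}; (6,4)→{3,4,5}. Safe: 6. Place at column 6.
Row 8: attacked by (1,1)→{1,8}; (2,7)→{1,7}; (3,5)→{5}; (4,8)→{4,8}; (5,2)→{2,5}; (6,4)→{2,4,6}; (7,6)→{5,6,7}. Safe: 3. Place at column 3.
Columns [1, 7, 5, 8, 2, 4, 6, 3], r−c [0, -5, -2, -4, 3, 2, 1, 5], r+c [2, 9, 8, 12, 7, 10, 13, 11] are all distinct, so no two queens attack.

(1,1) (2,7) (3,5) (4,8) (5,2) (6,4) (7,6) (8,3)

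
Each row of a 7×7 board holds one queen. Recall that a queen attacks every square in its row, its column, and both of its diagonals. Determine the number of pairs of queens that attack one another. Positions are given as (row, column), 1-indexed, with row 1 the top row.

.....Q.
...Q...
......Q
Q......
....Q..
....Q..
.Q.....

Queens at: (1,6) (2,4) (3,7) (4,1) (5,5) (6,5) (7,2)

2

Same column: (5,5)–(6,5) (column 5).
Same diagonal: (3,7)–(5,5) (|3−5| = |7−5| = 2).
Total attacking pairs: 2.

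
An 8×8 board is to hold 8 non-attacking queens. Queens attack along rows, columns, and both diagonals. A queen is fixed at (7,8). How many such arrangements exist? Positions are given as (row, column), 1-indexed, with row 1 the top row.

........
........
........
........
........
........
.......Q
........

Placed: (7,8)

8

Branch on row 1: col 1 → 0; col 3 → 3; col 4 → 1; col 5 → 2; col 6 → 1; col 7 → 1.
Sum: 0 + 3 + 1 + 2 + 1 + 1 = 8.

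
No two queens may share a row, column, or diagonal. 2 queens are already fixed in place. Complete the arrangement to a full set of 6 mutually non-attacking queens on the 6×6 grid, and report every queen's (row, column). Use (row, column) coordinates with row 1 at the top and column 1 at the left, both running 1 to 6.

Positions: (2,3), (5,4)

(1,5) (2,3) (3,1) (4,6) (5,4) (6,2)

Row 1: attacked by (2,3)→{2,3,4}; (5,4)→{4}. Safe: 1, 5, 6. Place at column 5.
Row 3: attacked by (1,5)→{3,5}; (2,3)→{2,3,4}; (5,4)→{2,4,6}. Safe: 1. Place at column 1.
Row 4: attacked by (1,5)→{2,5}; (2,3)→{1,3,5}; (3,1)→{1,2}; (5,4)→{3,4,5}. Safe: 6. Place at column 6.
Row 6: attacked by (1,5)→{5}; (2,3)→{3}; (3,1)→{1,4}; (4,6)→{4,6}; (5,4)→{3,4,5}. Safe: 2. Place at column 2.
Columns [5, 3, 1, 6, 4, 2], r−c [-4, -1, 2, -2, 1, 4], r+c [6, 5, 4, 10, 9, 8] are all distinct, so no two queens attack.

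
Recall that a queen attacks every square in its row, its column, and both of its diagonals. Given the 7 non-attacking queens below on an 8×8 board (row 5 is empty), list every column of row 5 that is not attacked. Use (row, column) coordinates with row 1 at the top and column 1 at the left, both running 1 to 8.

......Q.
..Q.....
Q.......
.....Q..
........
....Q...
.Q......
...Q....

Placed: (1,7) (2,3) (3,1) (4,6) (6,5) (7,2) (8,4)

columns 8

(1,7) attacks row 5 at column 7 and diagonals 3.
(2,3) attacks row 5 at column 3 and diagonals 6.
(3,1) attacks row 5 at column 1 and diagonals 3.
(4,6) attacks row 5 at column 6 and diagonals 5, 7.
(6,5) attacks row 5 at column 5 and diagonals 4, 6.
(7,2) attacks row 5 at column 2 and diagonals 4.
(8,4) attacks row 5 at column 4 and diagonals 1, 7.
Attacked columns: {1, 2, 3, 4, 5, 6, 7}. Safe: {8}.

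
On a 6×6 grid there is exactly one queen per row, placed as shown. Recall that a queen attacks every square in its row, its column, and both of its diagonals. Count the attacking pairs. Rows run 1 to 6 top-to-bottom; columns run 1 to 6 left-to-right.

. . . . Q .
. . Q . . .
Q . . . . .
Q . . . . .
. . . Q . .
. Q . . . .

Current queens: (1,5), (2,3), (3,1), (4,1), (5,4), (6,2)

Same column: (3,1)–(4,1) (column 1).
Same diagonal: (2,3)–(4,1) (|2−4| = |3−1| = 2).
Total attacking pairs: 2.

2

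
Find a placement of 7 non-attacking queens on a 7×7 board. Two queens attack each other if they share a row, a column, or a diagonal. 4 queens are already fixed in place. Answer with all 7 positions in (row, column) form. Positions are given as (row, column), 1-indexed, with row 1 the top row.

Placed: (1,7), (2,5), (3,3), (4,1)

(1,7) (2,5) (3,3) (4,1) (5,6) (6,4) (7,2)

Row 5: attacked by (1,7)→{3,7}; (2,5)→{2,5}; (3,3)→{1,3,5}; (4,1)→{1,2}. Safe: 4, 6. Place at column 6.
Row 6: attacked by (1,7)→{2,7}; (2,5)→{1,5}; (3,3)→{3,6}; (4,1)→{1,3}; (5,6)→{5,6,7}. Safe: 4. Place at column 4.
Row 7: attacked by (1,7)→{1,7}; (2,5)→{5}; (3,3)→{3,7}; (4,1)→{1,4}; (5,6)→{4,6}; (6,4)→{3,4,5}. Safe: 2. Place at column 2.
Columns [7, 5, 3, 1, 6, 4, 2], r−c [-6, -3, 0, 3, -1, 2, 5], r+c [8, 7, 6, 5, 11, 10, 9] are all distinct, so no two queens attack.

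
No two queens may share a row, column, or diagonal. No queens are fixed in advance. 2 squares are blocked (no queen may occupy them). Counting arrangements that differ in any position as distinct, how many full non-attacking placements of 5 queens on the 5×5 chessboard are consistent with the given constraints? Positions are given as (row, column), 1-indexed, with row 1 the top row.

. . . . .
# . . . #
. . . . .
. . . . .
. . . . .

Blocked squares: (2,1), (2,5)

Branch on row 1: col 1 → 2; col 2 → 1; col 3 → 0; col 4 → 1; col 5 → 2.
Sum: 2 + 1 + 0 + 1 + 2 = 6.

6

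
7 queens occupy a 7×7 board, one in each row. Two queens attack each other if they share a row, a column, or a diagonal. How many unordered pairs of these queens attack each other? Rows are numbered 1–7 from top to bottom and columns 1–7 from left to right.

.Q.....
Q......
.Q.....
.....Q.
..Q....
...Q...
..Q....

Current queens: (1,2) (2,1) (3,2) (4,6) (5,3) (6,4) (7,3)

8

Same column: (1,2)–(3,2) (column 2); (5,3)–(7,3) (column 3).
Same diagonal: (1,2)–(2,1) (|1−2| = |2−1| = 1); (2,1)–(3,2) (|2−3| = |1−2| = 1); (4,6)–(6,4) (|4−6| = |6−4| = 2); (4,6)–(7,3) (|4−7| = |6−3| = 3); (5,3)–(6,4) (|5−6| = |3−4| = 1); (6,4)–(7,3) (|6−7| = |4−3| = 1).
Total attacking pairs: 8.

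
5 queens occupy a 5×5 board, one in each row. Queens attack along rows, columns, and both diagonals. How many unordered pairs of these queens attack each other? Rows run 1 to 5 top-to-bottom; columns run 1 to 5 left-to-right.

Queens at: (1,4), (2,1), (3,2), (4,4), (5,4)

7

Same column: (1,4)–(4,4) (column 4); (1,4)–(5,4) (column 4); (4,4)–(5,4) (column 4).
Same diagonal: (1,4)–(3,2) (|1−3| = |4−2| = 2); (2,1)–(3,2) (|2−3| = |1−2| = 1); (2,1)–(5,4) (|2−5| = |1−4| = 3); (3,2)–(5,4) (|3−5| = |2−4| = 2).
Total attacking pairs: 7.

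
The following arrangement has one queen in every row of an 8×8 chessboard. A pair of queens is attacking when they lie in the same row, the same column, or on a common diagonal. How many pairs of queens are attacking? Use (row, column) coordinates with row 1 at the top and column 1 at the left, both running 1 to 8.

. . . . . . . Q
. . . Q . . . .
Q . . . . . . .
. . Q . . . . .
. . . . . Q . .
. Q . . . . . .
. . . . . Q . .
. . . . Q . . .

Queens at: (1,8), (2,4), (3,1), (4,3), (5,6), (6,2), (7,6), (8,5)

Same column: (5,6)–(7,6) (column 6).
Same diagonal: (4,3)–(7,6) (|4−7| = |3−6| = 3); (7,6)–(8,5) (|7−8| = |6−5| = 1).
Total attacking pairs: 3.

3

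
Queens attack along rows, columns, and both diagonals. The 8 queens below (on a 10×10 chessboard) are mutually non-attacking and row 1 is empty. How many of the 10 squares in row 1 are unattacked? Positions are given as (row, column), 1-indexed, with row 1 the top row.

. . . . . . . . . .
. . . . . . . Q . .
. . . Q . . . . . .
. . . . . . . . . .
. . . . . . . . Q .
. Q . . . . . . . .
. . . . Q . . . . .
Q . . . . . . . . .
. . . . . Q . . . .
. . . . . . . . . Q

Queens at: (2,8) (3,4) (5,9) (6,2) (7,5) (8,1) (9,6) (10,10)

1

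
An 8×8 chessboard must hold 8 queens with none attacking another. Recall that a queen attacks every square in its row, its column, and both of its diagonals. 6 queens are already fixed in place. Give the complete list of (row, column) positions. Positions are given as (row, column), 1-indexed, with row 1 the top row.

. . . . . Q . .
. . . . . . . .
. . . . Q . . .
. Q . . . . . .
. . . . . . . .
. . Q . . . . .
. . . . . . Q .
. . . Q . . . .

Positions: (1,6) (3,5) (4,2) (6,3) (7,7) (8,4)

Row 2: attacked by (1,6)→{5,6,7}; (3,5)→{4,5,6}; (4,2)→{2,4}; (6,3)→{3,7}; (7,7)→{2,7}; (8,4)→{4}. Safe: 1, 8. Place at column 1.
Row 5: attacked by (1,6)→{2,6}; (2,1)→{1,4}; (3,5)→{3,5,7}; (4,2)→{1,2,3}; (6,3)→{2,3,4}; (7,7)→{5,7}; (8,4)→{1,4,7}. Safe: 8. Place at column 8.
Columns [6, 1, 5, 2, 8, 3, 7, 4], r−c [-5, 1, -2, 2, -3, 3, 0, 4], r+c [7, 3, 8, 6, 13, 9, 14, 12] are all distinct, so no two queens attack.

(1,6) (2,1) (3,5) (4,2) (5,8) (6,3) (7,7) (8,4)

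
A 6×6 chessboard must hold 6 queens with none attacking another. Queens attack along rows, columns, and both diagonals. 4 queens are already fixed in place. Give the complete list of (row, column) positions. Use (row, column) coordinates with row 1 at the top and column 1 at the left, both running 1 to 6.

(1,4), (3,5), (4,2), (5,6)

(1,4) (2,1) (3,5) (4,2) (5,6) (6,3)

Row 2: attacked by (1,4)→{3,4,5}; (3,5)→{4,5,6}; (4,2)→{2,4}; (5,6)→{3,6}. Safe: 1. Place at column 1.
Row 6: attacked by (1,4)→{4}; (2,1)→{1,5}; (3,5)→{2,5}; (4,2)→{2,4}; (5,6)→{5,6}. Safe: 3. Place at column 3.
Columns [4, 1, 5, 2, 6, 3], r−c [-3, 1, -2, 2, -1, 3], r+c [5, 3, 8, 6, 11, 9] are all distinct, so no two queens attack.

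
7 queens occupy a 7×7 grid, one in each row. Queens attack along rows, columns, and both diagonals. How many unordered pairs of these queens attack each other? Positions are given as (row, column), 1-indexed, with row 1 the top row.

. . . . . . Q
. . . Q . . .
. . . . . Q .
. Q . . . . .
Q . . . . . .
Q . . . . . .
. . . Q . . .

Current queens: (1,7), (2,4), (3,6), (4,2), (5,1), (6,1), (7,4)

Same column: (2,4)–(7,4) (column 4); (5,1)–(6,1) (column 1).
Same diagonal: (2,4)–(4,2) (|2−4| = |4−2| = 2); (2,4)–(5,1) (|2−5| = |4−1| = 3); (4,2)–(5,1) (|4−5| = |2−1| = 1).
Total attacking pairs: 5.

5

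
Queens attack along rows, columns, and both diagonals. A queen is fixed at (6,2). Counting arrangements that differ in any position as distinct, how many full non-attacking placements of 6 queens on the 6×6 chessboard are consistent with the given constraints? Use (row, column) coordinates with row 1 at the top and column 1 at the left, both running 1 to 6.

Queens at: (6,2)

Branch on row 1: col 1 → 0; col 3 → 0; col 4 → 0; col 5 → 1; col 6 → 0.
Sum: 0 + 0 + 0 + 1 + 0 = 1.

1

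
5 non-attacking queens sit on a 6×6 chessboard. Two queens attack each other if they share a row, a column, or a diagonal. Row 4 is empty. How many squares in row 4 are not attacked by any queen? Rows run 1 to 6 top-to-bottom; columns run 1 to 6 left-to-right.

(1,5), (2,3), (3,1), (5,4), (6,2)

1

(1,5) attacks row 4 at column 5 and diagonals 2.
(2,3) attacks row 4 at column 3 and diagonals 1, 5.
(3,1) attacks row 4 at column 1 and diagonals 2.
(5,4) attacks row 4 at column 4 and diagonals 3, 5.
(6,2) attacks row 4 at column 2 and diagonals 4.
Attacked columns: {1, 2, 3, 4, 5}. Safe: {6}.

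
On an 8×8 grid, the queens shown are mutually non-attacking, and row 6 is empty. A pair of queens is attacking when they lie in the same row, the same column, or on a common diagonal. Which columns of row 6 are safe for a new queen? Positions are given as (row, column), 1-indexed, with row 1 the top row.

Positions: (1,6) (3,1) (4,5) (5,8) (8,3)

(1,6) attacks row 6 at column 6 and diagonals 1.
(3,1) attacks row 6 at column 1 and diagonals 4.
(4,5) attacks row 6 at column 5 and diagonals 3, 7.
(5,8) attacks row 6 at column 8 and diagonals 7.
(8,3) attacks row 6 at column 3 and diagonals 1, 5.
Attacked columns: {1, 3, 4, 5, 6, 7, 8}. Safe: {2}.

columns 2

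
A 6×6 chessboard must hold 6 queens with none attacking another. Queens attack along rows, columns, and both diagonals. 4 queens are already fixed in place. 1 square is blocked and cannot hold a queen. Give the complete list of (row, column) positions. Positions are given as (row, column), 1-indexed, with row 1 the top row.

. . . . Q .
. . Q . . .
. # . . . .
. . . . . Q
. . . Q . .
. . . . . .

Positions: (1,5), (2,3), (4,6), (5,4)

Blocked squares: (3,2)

(1,5) (2,3) (3,1) (4,6) (5,4) (6,2)

Row 3: attacked by (1,5)→{3,5}; (2,3)→{2,3,4}; (4,6)→{5,6}; (5,4)→{2,4,6}. Blocked: 2. Safe: 1. Place at column 1.
Row 6: attacked by (1,5)→{5}; (2,3)→{3}; (3,1)→{1,4}; (4,6)→{4,6}; (5,4)→{3,4,5}. Safe: 2. Place at column 2.
Columns [5, 3, 1, 6, 4, 2], r−c [-4, -1, 2, -2, 1, 4], r+c [6, 5, 4, 10, 9, 8] are all distinct, so no two queens attack.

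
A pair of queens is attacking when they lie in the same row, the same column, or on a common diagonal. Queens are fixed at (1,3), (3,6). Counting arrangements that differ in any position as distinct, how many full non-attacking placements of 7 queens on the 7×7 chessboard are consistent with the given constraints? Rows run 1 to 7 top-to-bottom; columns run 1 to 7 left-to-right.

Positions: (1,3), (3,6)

2

Branch on row 2: col 1 → 2.
Sum: 2 = 2.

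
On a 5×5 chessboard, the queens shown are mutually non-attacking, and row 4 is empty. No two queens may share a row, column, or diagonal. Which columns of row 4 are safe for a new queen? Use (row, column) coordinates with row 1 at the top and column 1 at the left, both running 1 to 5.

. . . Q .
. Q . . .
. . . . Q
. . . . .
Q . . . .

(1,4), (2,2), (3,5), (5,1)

columns 3

(1,4) attacks row 4 at column 4 and diagonals 1.
(2,2) attacks row 4 at column 2 and diagonals 4.
(3,5) attacks row 4 at column 5 and diagonals 4.
(5,1) attacks row 4 at column 1 and diagonals 2.
Attacked columns: {1, 2, 4, 5}. Safe: {3}.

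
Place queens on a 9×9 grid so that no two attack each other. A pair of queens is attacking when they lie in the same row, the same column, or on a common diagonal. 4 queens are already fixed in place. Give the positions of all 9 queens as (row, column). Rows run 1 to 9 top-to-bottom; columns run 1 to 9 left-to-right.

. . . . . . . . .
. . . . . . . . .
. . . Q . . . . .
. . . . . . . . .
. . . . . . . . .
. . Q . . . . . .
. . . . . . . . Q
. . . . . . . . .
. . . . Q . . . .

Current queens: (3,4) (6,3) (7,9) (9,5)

(1,1) (2,6) (3,4) (4,2) (5,8) (6,3) (7,9) (8,7) (9,5)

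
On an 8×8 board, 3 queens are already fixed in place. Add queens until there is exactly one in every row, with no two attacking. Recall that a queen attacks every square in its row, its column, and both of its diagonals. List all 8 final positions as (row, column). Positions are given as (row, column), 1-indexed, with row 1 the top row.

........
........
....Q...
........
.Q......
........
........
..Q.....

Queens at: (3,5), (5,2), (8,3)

(1,1) (2,7) (3,5) (4,8) (5,2) (6,4) (7,6) (8,3)

Row 1: attacked by (3,5)→{3,5,7}; (5,2)→{2,6}; (8,3)→{3}. Safe: 1, 4, 8. Place at column 1.
Row 2: attacked by (1,1)→{1,2}; (3,5)→{4,5,6}; (5,2)→{2,5}; (8,3)→{3}. Safe: 7, 8. Place at column 7.
Row 4: attacked by (1,1)→{1,4}; (2,7)→{5,7}; (3,5)→{4,5,6}; (5,2)→{1,2,3}; (8,3)→{3,7}. Safe: 8. Place at column 8.
Row 6: attacked by (1,1)→{1,6}; (2,7)→{3,7}; (3,5)→{2,5,8}; (4,8)→{6,8}; (5,2)→{1,2,3}; (8,3)→{1,3,5}. Safe: 4. Place at column 4.
Row 7: attacked by (1,1)→{1,7}; (2,7)→{2,7}; (3,5)→{1,5}; (4,8)→{5,8}; (5,2)→{2,4}; (6,4)→{3,4,5}; (8,3)→{2,3,4}. Safe: 6. Place at column 6.
Columns [1, 7, 5, 8, 2, 4, 6, 3], r−c [0, -5, -2, -4, 3, 2, 1, 5], r+c [2, 9, 8, 12, 7, 10, 13, 11] are all distinct, so no two queens attack.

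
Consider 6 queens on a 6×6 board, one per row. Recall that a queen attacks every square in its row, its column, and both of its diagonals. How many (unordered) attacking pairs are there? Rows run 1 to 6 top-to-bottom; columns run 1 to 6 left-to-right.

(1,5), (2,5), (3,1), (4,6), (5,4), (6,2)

1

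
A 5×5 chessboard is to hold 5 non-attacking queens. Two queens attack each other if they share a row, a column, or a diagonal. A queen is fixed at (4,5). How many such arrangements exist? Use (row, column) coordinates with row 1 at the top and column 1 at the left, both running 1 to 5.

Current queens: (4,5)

Branch on row 1: col 1 → 1; col 3 → 0; col 4 → 1.
Sum: 1 + 0 + 1 = 2.

2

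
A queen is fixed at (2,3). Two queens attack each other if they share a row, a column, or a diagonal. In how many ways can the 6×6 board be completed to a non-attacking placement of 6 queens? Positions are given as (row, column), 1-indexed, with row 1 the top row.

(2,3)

1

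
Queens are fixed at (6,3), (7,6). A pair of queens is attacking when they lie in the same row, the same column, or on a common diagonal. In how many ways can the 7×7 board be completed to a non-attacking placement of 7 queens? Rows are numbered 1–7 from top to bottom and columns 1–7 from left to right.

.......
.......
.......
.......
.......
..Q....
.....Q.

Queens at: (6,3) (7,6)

Branch on row 1: col 1 → 0; col 2 → 3; col 4 → 0; col 5 → 0; col 7 → 0.
Sum: 0 + 3 + 0 + 0 + 0 = 3.

3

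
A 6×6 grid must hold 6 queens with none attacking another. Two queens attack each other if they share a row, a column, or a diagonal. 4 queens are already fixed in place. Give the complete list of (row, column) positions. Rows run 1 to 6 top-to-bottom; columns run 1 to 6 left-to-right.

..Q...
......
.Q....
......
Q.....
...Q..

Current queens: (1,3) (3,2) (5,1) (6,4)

(1,3) (2,6) (3,2) (4,5) (5,1) (6,4)

Row 2: attacked by (1,3)→{2,3,4}; (3,2)→{1,2,3}; (5,1)→{1,4}; (6,4)→{4}. Safe: 5, 6. Place at column 6.
Row 4: attacked by (1,3)→{3,6}; (2,6)→{4,6}; (3,2)→{1,2,3}; (5,1)→{1,2}; (6,4)→{2,4,6}. Safe: 5. Place at column 5.
Columns [3, 6, 2, 5, 1, 4], r−c [-2, -4, 1, -1, 4, 2], r+c [4, 8, 5, 9, 6, 10] are all distinct, so no two queens attack.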